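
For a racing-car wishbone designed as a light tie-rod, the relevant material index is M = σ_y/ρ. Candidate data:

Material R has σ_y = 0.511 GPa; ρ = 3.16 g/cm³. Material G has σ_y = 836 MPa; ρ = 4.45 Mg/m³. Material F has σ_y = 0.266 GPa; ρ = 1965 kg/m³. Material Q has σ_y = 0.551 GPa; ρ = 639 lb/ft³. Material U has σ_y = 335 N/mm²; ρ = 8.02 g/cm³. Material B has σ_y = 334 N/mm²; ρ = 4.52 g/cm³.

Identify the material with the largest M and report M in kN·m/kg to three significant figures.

After converting to SI:
  material R: σ_y = 511.0 MPa, ρ = 3160 kg/m³
  material G: σ_y = 836.0 MPa, ρ = 4450 kg/m³
  material F: σ_y = 266.0 MPa, ρ = 1965 kg/m³
  material Q: σ_y = 551.0 MPa, ρ = 10240 kg/m³
  material U: σ_y = 335.0 MPa, ρ = 8020 kg/m³
  material B: σ_y = 334.0 MPa, ρ = 4520 kg/m³
  material G: M = 188 kN·m/kg
  material R: M = 162 kN·m/kg
  material F: M = 135 kN·m/kg
  material B: M = 73.9 kN·m/kg
  material Q: M = 53.8 kN·m/kg
  material U: M = 41.8 kN·m/kg
The maximum is for material G.

material G, M = 188 kN·m/kg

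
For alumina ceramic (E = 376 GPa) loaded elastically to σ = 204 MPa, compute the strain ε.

5.43×10⁻⁴

ε = σ/E = 204 / 376000 = 5.43×10⁻⁴.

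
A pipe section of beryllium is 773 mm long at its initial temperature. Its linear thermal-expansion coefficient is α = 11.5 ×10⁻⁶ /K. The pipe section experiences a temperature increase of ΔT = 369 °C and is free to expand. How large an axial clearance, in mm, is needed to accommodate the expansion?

ΔL = α·L₀·ΔT = 11.5×10⁻⁶ × 773 mm × 369.0 K = 3.28 mm.

3.28 mm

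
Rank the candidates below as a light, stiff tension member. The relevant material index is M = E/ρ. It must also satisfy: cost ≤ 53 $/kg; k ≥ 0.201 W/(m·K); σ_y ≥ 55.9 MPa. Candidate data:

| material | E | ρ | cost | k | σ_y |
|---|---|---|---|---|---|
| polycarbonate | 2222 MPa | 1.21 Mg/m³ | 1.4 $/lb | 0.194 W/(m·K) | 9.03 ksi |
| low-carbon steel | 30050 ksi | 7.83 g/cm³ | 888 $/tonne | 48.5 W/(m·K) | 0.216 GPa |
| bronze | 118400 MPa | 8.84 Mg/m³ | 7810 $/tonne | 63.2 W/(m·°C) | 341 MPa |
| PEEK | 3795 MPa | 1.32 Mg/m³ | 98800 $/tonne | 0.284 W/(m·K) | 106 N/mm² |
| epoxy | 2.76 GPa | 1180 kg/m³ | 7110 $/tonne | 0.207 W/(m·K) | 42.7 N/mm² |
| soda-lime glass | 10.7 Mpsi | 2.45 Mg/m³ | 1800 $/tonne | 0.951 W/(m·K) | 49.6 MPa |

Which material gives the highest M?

Screen on constraints: cost ≤ 53 $/kg; k ≥ 0.201 W/(m·K); σ_y ≥ 55.9 MPa. Survivors: low-carbon steel, bronze.
Putting every candidate on a common basis:
  low-carbon steel: E = 207.2 GPa, ρ = 7830 kg/m³
  bronze: E = 118.4 GPa, ρ = 8840 kg/m³
  low-carbon steel: M = 26.5 MN·m/kg
  bronze: M = 13.4 MN·m/kg
Highest index: low-carbon steel.

low-carbon steel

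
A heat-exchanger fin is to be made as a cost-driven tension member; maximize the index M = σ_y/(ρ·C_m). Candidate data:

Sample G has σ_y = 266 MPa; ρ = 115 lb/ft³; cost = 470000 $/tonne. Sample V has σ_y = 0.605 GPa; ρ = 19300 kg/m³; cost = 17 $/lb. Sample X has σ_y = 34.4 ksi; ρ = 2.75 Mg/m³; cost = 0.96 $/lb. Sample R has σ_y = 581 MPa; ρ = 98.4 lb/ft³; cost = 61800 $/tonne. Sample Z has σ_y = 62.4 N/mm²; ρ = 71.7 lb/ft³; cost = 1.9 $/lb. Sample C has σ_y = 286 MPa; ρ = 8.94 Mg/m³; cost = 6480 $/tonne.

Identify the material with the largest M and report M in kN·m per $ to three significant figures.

sample X, M = 40.8 kN·m per $

In SI units:
  sample G: σ_y = 266.0 MPa, ρ = 1842 kg/m³, cost = 470.0 $/kg
  sample V: σ_y = 605.0 MPa, ρ = 19300 kg/m³, cost = 37.48 $/kg
  sample X: σ_y = 237.2 MPa, ρ = 2750 kg/m³, cost = 2.116 $/kg
  sample R: σ_y = 581.0 MPa, ρ = 1576 kg/m³, cost = 61.80 $/kg
  sample Z: σ_y = 62.40 MPa, ρ = 1149 kg/m³, cost = 4.189 $/kg
  sample C: σ_y = 286.0 MPa, ρ = 8940 kg/m³, cost = 6.480 $/kg
  sample X: M = 40.8 kN·m per $
  sample Z: M = 13.0 kN·m per $
  sample R: M = 5.96 kN·m per $
  sample C: M = 4.94 kN·m per $
  sample V: M = 0.836 kN·m per $
  sample G: M = 0.307 kN·m per $
Sample X ranks first.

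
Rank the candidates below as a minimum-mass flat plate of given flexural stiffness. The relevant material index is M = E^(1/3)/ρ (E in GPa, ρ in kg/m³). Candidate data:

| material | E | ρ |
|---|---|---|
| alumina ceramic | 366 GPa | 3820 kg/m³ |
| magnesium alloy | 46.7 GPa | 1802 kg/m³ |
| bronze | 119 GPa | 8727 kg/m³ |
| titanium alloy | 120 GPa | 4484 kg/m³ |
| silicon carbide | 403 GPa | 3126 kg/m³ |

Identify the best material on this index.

silicon carbide

Computing M directly (units already consistent):
  silicon carbide: M = 2.36×10⁻³
  magnesium alloy: M = 2.00×10⁻³
  alumina ceramic: M = 1.87×10⁻³
  titanium alloy: M = 1.10×10⁻³
  bronze: M = 0.564×10⁻³
Silicon carbide has the largest M.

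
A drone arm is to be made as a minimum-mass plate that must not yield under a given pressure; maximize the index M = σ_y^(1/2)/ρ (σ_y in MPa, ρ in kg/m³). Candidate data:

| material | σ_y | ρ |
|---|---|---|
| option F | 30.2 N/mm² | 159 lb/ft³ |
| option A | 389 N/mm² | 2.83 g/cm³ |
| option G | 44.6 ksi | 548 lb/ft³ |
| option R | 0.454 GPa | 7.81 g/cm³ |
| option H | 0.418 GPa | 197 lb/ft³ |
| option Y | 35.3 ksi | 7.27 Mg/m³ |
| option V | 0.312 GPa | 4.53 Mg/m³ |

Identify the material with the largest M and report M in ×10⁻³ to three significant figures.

Convert each candidate to consistent units, then evaluate M:
  option F: σ_y = 30.20 MPa, ρ = 2547 kg/m³
  option A: σ_y = 389.0 MPa, ρ = 2830 kg/m³
  option G: σ_y = 307.5 MPa, ρ = 8778 kg/m³
  option R: σ_y = 454.0 MPa, ρ = 7810 kg/m³
  option H: σ_y = 418.0 MPa, ρ = 3156 kg/m³
  option Y: σ_y = 243.4 MPa, ρ = 7270 kg/m³
  option V: σ_y = 312.0 MPa, ρ = 4530 kg/m³
  option A: M = 6.97×10⁻³
  option H: M = 6.48×10⁻³
  option V: M = 3.90×10⁻³
  option R: M = 2.73×10⁻³
  option F: M = 2.16×10⁻³
  option Y: M = 2.15×10⁻³
  option G: M = 2.00×10⁻³
Option A ranks first.

option A, M = 6.97×10⁻³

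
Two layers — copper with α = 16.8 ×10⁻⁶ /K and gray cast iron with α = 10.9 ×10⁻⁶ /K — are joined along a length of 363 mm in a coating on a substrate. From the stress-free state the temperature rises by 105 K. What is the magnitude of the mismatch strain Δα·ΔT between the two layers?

Δα = |16.8 − 10.9|×10⁻⁶/K = 5.90×10⁻⁶/K.
Mismatch strain = Δα·ΔT = 5.90×10⁻⁶ × 105.0 = 6.20×10⁻⁴.

6.20×10⁻⁴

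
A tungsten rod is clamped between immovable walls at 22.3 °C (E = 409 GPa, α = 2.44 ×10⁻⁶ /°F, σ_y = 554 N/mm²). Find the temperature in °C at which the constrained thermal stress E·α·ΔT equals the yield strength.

α = 2.44×10⁻⁶/°F × 9/5 = 4.39×10⁻⁶/K.
σ_y = 554 N/mm² = 554.0 MPa.
E·α·ΔT = 554.0 MPa ⇒ ΔT = 554.0 / (409.0×10³ × 4.39×10⁻⁶) = 308.4 K.
T = 22.3 + 308.4 = 330.7 °C.

331 °C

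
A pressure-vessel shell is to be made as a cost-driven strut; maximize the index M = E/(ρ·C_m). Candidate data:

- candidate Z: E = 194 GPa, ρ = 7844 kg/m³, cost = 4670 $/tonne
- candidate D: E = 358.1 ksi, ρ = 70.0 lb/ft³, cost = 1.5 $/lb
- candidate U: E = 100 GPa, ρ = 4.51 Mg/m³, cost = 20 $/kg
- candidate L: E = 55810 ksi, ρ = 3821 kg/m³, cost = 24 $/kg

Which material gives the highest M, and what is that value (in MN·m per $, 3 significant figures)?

candidate Z, M = 5.30 MN·m per $

In SI units:
  candidate Z: E = 194.0 GPa, ρ = 7844 kg/m³, cost = 4.670 $/kg
  candidate D: E = 2.469 GPa, ρ = 1121 kg/m³, cost = 3.307 $/kg
  candidate U: E = 100.0 GPa, ρ = 4510 kg/m³, cost = 20.00 $/kg
  candidate L: E = 384.8 GPa, ρ = 3821 kg/m³, cost = 24.00 $/kg
  candidate Z: M = 5.30 MN·m per $
  candidate L: M = 4.20 MN·m per $
  candidate U: M = 1.11 MN·m per $
  candidate D: M = 0.666 MN·m per $
Candidate Z has the largest M.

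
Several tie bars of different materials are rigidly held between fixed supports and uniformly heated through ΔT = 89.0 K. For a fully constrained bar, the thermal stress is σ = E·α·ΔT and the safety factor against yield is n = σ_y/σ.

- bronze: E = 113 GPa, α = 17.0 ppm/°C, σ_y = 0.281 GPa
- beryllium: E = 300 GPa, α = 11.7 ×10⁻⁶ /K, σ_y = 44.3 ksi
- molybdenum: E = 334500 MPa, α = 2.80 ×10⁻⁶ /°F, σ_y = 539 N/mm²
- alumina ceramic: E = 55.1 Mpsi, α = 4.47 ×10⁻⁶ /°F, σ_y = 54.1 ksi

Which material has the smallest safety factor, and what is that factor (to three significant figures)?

beryllium, n = 0.978

With everything in SI (GPa, ×10⁻⁶/K, MPa):
  bronze: E = 113.0, α = 17.0, σ_y = 281.0 → σ = 171 MPa, n = 1.64
  beryllium: E = 300.0, α = 11.7, σ_y = 305.4 → σ = 312 MPa, n = 0.978
  molybdenum: E = 334.5, α = 5.04, σ_y = 539.0 → σ = 150 MPa, n = 3.59
  alumina ceramic: E = 379.9, α = 8.05, σ_y = 373.0 → σ = 272 MPa, n = 1.37
The minimum is beryllium at n = 0.978.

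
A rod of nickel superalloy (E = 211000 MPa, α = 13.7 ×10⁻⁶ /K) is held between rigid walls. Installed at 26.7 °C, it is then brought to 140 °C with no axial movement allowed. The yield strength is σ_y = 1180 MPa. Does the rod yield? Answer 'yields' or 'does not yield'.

does not yield

E = 211000 MPa = 211.0 GPa.
ΔT = 113.3 K. Constrained thermal stress σ = E·α·ΔT = 211.0×10³ MPa × 13.7×10⁻⁶ × 113.3 = 328 MPa (compressive).
Compare to σ_y = 1180 MPa: σ < σ_y, so it does not yield.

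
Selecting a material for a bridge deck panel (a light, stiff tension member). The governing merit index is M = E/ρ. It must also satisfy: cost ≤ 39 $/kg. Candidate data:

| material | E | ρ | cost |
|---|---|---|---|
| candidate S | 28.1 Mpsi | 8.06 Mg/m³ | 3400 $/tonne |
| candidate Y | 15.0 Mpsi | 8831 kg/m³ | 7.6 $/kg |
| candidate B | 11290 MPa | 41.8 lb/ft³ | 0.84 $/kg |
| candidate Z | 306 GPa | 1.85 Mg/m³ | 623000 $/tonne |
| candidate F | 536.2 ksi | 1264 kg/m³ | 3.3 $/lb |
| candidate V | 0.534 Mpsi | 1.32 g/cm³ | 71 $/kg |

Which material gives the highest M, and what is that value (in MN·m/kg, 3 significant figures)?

candidate S, M = 24.0 MN·m/kg

Screen on constraints: cost ≤ 39 $/kg. Survivors: candidate S, candidate Y, candidate B, candidate F.
After converting to SI:
  candidate S: E = 193.7 GPa, ρ = 8060 kg/m³
  candidate Y: E = 103.4 GPa, ρ = 8831 kg/m³
  candidate B: E = 11.29 GPa, ρ = 669.6 kg/m³
  candidate F: E = 3.697 GPa, ρ = 1264 kg/m³
  candidate S: M = 24.0 MN·m/kg
  candidate B: M = 16.9 MN·m/kg
  candidate Y: M = 11.7 MN·m/kg
  candidate F: M = 2.92 MN·m/kg
Candidate S ranks first.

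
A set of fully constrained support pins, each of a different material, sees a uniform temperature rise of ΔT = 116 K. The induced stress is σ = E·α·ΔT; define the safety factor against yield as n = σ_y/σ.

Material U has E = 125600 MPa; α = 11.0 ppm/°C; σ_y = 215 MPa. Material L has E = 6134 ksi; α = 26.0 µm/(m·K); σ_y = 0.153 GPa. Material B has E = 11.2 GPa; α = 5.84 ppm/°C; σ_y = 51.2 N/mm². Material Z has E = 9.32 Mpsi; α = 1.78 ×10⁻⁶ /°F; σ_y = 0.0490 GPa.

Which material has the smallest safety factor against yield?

Converting E to GPa, α to ×10⁻⁶/K, σ_y to MPa, then σ and n for each:
  material U: E = 125.6, α = 11.0, σ_y = 215.0 → σ = 160 MPa, n = 1.34
  material L: E = 42.29, α = 26.0, σ_y = 153.0 → σ = 128 MPa, n = 1.20
  material B: E = 11.20, α = 5.84, σ_y = 51.20 → σ = 7.59 MPa, n = 6.75
  material Z: E = 64.26, α = 3.20, σ_y = 49.00 → σ = 23.9 MPa, n = 2.05
Smallest n: material L with n = 1.20.

material L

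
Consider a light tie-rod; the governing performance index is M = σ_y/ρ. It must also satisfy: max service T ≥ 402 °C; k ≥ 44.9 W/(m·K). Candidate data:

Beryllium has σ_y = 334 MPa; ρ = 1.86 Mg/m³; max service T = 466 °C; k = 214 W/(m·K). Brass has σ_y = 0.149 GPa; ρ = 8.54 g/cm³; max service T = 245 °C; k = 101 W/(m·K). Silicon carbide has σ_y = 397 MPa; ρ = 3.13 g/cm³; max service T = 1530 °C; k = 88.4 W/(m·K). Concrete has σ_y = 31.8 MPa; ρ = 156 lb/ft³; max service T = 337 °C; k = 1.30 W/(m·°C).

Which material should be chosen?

Screen on constraints: max service T ≥ 402 °C; k ≥ 44.9 W/(m·K). Survivors: beryllium, silicon carbide.
Convert each candidate to consistent units, then evaluate M:
  beryllium: σ_y = 334.0 MPa, ρ = 1860 kg/m³
  silicon carbide: σ_y = 397.0 MPa, ρ = 3130 kg/m³
  beryllium: M = 180 kN·m/kg
  silicon carbide: M = 127 kN·m/kg
Highest index: beryllium.

beryllium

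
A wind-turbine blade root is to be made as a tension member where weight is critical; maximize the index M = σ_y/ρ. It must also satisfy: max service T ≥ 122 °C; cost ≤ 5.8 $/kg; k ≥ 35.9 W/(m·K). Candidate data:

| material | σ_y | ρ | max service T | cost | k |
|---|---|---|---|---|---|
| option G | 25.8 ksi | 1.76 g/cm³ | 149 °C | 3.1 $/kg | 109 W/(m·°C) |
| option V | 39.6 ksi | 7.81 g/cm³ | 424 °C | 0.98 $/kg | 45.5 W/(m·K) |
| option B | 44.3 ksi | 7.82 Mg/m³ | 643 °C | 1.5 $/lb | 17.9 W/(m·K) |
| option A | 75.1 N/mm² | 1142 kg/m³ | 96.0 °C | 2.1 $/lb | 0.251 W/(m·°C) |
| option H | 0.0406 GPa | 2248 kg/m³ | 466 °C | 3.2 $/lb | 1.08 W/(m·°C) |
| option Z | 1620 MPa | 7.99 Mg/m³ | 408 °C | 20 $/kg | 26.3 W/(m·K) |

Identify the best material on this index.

option G

Screen on constraints: max service T ≥ 122 °C; cost ≤ 5.8 $/kg; k ≥ 35.9 W/(m·K). Survivors: option G, option V.
Convert each candidate to consistent units, then evaluate M:
  option G: σ_y = 177.9 MPa, ρ = 1760 kg/m³
  option V: σ_y = 273.0 MPa, ρ = 7810 kg/m³
  option G: M = 101 kN·m/kg
  option V: M = 35.0 kN·m/kg
Highest index: option G.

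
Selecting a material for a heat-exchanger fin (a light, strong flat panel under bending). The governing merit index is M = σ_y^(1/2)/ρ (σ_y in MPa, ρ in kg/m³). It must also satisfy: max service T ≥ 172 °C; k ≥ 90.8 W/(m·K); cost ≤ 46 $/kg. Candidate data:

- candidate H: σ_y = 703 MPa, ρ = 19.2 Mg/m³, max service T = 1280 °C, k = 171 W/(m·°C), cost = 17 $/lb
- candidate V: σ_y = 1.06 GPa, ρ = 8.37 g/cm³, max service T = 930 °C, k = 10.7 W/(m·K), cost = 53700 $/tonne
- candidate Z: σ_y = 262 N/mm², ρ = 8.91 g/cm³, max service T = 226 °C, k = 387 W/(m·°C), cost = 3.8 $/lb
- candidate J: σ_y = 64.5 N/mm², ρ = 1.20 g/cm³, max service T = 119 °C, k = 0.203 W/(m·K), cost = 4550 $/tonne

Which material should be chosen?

Screen on constraints: max service T ≥ 172 °C; k ≥ 90.8 W/(m·K); cost ≤ 46 $/kg. Survivors: candidate H, candidate Z.
In SI units:
  candidate H: σ_y = 703.0 MPa, ρ = 19200 kg/m³
  candidate Z: σ_y = 262.0 MPa, ρ = 8910 kg/m³
  candidate Z: M = 1.82×10⁻³
  candidate H: M = 1.38×10⁻³
Highest index: candidate Z.

candidate Z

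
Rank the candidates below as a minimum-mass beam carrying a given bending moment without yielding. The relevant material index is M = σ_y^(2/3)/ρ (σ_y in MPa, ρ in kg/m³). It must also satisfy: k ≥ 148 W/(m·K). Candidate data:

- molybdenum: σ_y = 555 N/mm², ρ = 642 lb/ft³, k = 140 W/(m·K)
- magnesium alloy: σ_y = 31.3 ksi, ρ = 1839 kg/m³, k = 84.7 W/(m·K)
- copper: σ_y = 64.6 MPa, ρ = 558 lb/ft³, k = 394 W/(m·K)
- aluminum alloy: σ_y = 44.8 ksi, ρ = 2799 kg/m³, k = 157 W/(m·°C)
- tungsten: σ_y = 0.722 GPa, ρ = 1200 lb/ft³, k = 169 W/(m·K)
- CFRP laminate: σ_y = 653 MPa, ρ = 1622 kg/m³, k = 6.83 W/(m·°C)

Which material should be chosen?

aluminum alloy

Screen on constraints: k ≥ 148 W/(m·K). Survivors: copper, aluminum alloy, tungsten.
Putting every candidate on a common basis:
  copper: σ_y = 64.60 MPa, ρ = 8938 kg/m³
  aluminum alloy: σ_y = 308.9 MPa, ρ = 2799 kg/m³
  tungsten: σ_y = 722.0 MPa, ρ = 19220 kg/m³
  aluminum alloy: M = 16.3×10⁻³
  tungsten: M = 4.19×10⁻³
  copper: M = 1.80×10⁻³
Aluminum alloy has the largest M.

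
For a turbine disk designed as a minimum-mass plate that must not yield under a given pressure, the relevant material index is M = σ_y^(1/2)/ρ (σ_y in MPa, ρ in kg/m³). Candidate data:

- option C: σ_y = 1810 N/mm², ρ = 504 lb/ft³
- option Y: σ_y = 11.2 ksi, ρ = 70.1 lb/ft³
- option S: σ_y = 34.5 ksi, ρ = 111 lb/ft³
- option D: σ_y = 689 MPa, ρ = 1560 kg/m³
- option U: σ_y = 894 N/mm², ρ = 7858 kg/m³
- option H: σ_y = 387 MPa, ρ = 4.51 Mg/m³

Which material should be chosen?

option D

Convert each candidate to consistent units, then evaluate M:
  option C: σ_y = 1810 MPa, ρ = 8073 kg/m³
  option Y: σ_y = 77.22 MPa, ρ = 1123 kg/m³
  option S: σ_y = 237.9 MPa, ρ = 1778 kg/m³
  option D: σ_y = 689.0 MPa, ρ = 1560 kg/m³
  option U: σ_y = 894.0 MPa, ρ = 7858 kg/m³
  option H: σ_y = 387.0 MPa, ρ = 4510 kg/m³
  option D: M = 16.8×10⁻³
  option S: M = 8.67×10⁻³
  option Y: M = 7.83×10⁻³
  option C: M = 5.27×10⁻³
  option H: M = 4.36×10⁻³
  option U: M = 3.81×10⁻³
Option D has the largest M.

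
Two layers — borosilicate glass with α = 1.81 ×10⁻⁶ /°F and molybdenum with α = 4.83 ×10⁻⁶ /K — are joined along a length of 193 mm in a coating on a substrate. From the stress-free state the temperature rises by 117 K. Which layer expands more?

borosilicate glass: α = 1.81×10⁻⁶/°F × 9/5 = 3.26×10⁻⁶/K.
α(borosilicate glass) = 3.26×10⁻⁶/K vs α(molybdenum) = 4.83×10⁻⁶/K.
Higher α expands more for the same ΔT: molybdenum.

molybdenum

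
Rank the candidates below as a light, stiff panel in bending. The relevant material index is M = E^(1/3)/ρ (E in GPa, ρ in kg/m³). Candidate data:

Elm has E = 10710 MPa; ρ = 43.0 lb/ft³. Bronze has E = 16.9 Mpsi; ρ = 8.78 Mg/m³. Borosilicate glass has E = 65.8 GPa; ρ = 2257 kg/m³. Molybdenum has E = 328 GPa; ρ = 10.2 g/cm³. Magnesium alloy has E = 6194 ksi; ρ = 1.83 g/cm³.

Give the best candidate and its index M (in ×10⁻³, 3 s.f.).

After converting to SI:
  elm: E = 10.71 GPa, ρ = 688.8 kg/m³
  bronze: E = 116.5 GPa, ρ = 8780 kg/m³
  borosilicate glass: E = 65.80 GPa, ρ = 2257 kg/m³
  molybdenum: E = 328.0 GPa, ρ = 10200 kg/m³
  magnesium alloy: E = 42.71 GPa, ρ = 1830 kg/m³
  elm: M = 3.20×10⁻³
  magnesium alloy: M = 1.91×10⁻³
  borosilicate glass: M = 1.79×10⁻³
  molybdenum: M = 0.676×10⁻³
  bronze: M = 0.556×10⁻³
Highest index: elm.

elm, M = 3.20×10⁻³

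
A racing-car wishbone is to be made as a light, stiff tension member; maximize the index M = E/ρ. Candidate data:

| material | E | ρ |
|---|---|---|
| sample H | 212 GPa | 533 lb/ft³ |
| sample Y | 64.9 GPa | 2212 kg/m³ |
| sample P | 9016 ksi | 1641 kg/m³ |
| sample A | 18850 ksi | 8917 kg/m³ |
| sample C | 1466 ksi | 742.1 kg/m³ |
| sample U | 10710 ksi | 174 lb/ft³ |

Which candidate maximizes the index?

Putting every candidate on a common basis:
  sample H: E = 212.0 GPa, ρ = 8538 kg/m³
  sample Y: E = 64.90 GPa, ρ = 2212 kg/m³
  sample P: E = 62.16 GPa, ρ = 1641 kg/m³
  sample A: E = 130.0 GPa, ρ = 8917 kg/m³
  sample C: E = 10.11 GPa, ρ = 742.1 kg/m³
  sample U: E = 73.84 GPa, ρ = 2787 kg/m³
  sample P: M = 37.9 MN·m/kg
  sample Y: M = 29.3 MN·m/kg
  sample U: M = 26.5 MN·m/kg
  sample H: M = 24.8 MN·m/kg
  sample A: M = 14.6 MN·m/kg
  sample C: M = 13.6 MN·m/kg
Sample P has the largest M.

sample P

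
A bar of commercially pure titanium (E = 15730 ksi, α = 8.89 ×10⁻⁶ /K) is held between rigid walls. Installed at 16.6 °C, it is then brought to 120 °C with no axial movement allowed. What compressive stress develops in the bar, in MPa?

E = 15730 ksi = 108.5 GPa.
ΔT = 103.4 K. Constrained thermal stress σ = E·α·ΔT = 108.5×10³ MPa × 8.89×10⁻⁶ × 103.4 = 99.7 MPa (compressive).

99.7 MPa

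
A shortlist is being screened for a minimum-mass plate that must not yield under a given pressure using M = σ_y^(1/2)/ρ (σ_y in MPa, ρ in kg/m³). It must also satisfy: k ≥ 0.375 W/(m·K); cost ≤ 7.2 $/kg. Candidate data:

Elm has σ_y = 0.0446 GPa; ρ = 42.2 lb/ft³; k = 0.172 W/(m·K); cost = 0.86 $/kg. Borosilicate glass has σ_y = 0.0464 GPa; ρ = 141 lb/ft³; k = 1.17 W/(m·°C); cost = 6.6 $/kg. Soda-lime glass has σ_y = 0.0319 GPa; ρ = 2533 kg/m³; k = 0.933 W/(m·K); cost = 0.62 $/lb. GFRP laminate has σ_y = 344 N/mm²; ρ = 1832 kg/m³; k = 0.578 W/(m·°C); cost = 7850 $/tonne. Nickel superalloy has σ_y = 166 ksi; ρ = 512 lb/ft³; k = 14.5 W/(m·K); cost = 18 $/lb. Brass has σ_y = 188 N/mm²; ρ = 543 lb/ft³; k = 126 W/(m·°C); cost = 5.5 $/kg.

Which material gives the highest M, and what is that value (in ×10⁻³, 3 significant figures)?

borosilicate glass, M = 3.02×10⁻³

Screen on constraints: k ≥ 0.375 W/(m·K); cost ≤ 7.2 $/kg. Survivors: borosilicate glass, soda-lime glass, brass.
Normalizing units and computing the index:
  borosilicate glass: σ_y = 46.40 MPa, ρ = 2259 kg/m³
  soda-lime glass: σ_y = 31.90 MPa, ρ = 2533 kg/m³
  brass: σ_y = 188.0 MPa, ρ = 8698 kg/m³
  borosilicate glass: M = 3.02×10⁻³
  soda-lime glass: M = 2.23×10⁻³
  brass: M = 1.58×10⁻³
Borosilicate glass ranks first.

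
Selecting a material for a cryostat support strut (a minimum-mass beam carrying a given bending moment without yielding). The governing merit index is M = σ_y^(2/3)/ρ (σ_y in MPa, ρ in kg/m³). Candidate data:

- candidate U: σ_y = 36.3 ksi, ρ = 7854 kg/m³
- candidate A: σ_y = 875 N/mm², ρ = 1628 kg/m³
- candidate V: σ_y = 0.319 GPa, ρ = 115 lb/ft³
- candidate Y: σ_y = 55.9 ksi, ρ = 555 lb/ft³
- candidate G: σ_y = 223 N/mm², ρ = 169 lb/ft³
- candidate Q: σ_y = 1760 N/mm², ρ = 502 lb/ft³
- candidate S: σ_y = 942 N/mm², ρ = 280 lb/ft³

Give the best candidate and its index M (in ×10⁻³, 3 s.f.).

candidate A, M = 56.2×10⁻³

Convert each candidate to consistent units, then evaluate M:
  candidate U: σ_y = 250.3 MPa, ρ = 7854 kg/m³
  candidate A: σ_y = 875.0 MPa, ρ = 1628 kg/m³
  candidate V: σ_y = 319.0 MPa, ρ = 1842 kg/m³
  candidate Y: σ_y = 385.4 MPa, ρ = 8890 kg/m³
  candidate G: σ_y = 223.0 MPa, ρ = 2707 kg/m³
  candidate Q: σ_y = 1760 MPa, ρ = 8041 kg/m³
  candidate S: σ_y = 942.0 MPa, ρ = 4485 kg/m³
  candidate A: M = 56.2×10⁻³
  candidate V: M = 25.3×10⁻³
  candidate S: M = 21.4×10⁻³
  candidate Q: M = 18.1×10⁻³
  candidate G: M = 13.6×10⁻³
  candidate Y: M = 5.96×10⁻³
  candidate U: M = 5.06×10⁻³
Highest index: candidate A.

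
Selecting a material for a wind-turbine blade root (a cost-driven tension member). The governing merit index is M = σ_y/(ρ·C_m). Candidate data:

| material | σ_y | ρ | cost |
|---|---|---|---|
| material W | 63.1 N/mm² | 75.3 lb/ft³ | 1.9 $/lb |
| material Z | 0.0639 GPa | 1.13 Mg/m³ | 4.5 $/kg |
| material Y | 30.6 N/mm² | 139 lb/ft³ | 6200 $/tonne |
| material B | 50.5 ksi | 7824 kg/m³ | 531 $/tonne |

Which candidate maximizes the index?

Putting every candidate on a common basis:
  material W: σ_y = 63.10 MPa, ρ = 1206 kg/m³, cost = 4.189 $/kg
  material Z: σ_y = 63.90 MPa, ρ = 1130 kg/m³, cost = 4.500 $/kg
  material Y: σ_y = 30.60 MPa, ρ = 2227 kg/m³, cost = 6.200 $/kg
  material B: σ_y = 348.2 MPa, ρ = 7824 kg/m³, cost = 0.5310 $/kg
  material B: M = 83.8 kN·m per $
  material Z: M = 12.6 kN·m per $
  material W: M = 12.5 kN·m per $
  material Y: M = 2.22 kN·m per $
Highest index: material B.

material B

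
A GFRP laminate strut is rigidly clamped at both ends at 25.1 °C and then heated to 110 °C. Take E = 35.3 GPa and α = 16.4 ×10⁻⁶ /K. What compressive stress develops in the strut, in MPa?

ΔT = 84.90 K. Constrained thermal stress σ = E·α·ΔT = 35.30×10³ MPa × 16.4×10⁻⁶ × 84.90 = 49.2 MPa (compressive).

49.2 MPa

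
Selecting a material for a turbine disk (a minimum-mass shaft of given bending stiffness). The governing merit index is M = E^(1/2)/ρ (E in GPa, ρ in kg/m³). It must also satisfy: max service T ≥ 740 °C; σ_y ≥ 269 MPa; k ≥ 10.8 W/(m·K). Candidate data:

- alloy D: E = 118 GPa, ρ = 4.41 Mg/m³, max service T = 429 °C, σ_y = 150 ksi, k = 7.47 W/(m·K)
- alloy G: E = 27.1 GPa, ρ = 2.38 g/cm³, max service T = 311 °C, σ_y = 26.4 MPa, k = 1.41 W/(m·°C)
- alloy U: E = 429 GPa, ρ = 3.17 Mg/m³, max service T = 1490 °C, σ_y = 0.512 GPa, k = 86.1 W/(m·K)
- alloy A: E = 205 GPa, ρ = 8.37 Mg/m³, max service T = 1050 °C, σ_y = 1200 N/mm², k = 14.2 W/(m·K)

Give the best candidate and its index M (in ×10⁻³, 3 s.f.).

alloy U, M = 6.53×10⁻³

Screen on constraints: max service T ≥ 740 °C; σ_y ≥ 269 MPa; k ≥ 10.8 W/(m·K). Survivors: alloy U, alloy A.
In SI units:
  alloy U: E = 429.0 GPa, ρ = 3170 kg/m³
  alloy A: E = 205.0 GPa, ρ = 8370 kg/m³
  alloy U: M = 6.53×10⁻³
  alloy A: M = 1.71×10⁻³
Highest index: alloy U.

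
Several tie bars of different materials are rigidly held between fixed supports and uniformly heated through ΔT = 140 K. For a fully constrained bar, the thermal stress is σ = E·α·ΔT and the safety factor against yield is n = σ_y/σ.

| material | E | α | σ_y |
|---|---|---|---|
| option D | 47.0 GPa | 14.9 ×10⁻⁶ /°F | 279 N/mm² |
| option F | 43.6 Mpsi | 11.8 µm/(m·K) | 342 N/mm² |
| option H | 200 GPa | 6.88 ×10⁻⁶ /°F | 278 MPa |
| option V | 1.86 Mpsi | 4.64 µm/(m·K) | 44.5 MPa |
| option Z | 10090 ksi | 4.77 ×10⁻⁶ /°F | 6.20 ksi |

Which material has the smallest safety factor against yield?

option Z

With everything in SI (GPa, ×10⁻⁶/K, MPa):
  option D: E = 47.00, α = 26.8, σ_y = 279.0 → σ = 176 MPa, n = 1.58
  option F: E = 300.6, α = 11.8, σ_y = 342.0 → σ = 497 MPa, n = 0.689
  option H: E = 200.0, α = 12.4, σ_y = 278.0 → σ = 347 MPa, n = 0.802
  option V: E = 12.82, α = 4.64, σ_y = 44.50 → σ = 8.33 MPa, n = 5.34
  option Z: E = 69.57, α = 8.59, σ_y = 42.75 → σ = 83.6 MPa, n = 0.511
Smallest n: option Z with n = 0.511.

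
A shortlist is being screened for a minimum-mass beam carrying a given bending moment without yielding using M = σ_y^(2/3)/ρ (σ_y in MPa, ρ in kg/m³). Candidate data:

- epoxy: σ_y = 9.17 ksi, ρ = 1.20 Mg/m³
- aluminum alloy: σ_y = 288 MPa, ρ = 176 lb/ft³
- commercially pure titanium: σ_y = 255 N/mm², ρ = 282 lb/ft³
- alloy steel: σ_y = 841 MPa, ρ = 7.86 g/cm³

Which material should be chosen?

aluminum alloy

After converting to SI:
  epoxy: σ_y = 63.22 MPa, ρ = 1200 kg/m³
  aluminum alloy: σ_y = 288.0 MPa, ρ = 2819 kg/m³
  commercially pure titanium: σ_y = 255.0 MPa, ρ = 4517 kg/m³
  alloy steel: σ_y = 841.0 MPa, ρ = 7860 kg/m³
  aluminum alloy: M = 15.5×10⁻³
  epoxy: M = 13.2×10⁻³
  alloy steel: M = 11.3×10⁻³
  commercially pure titanium: M = 8.90×10⁻³
The maximum is for aluminum alloy.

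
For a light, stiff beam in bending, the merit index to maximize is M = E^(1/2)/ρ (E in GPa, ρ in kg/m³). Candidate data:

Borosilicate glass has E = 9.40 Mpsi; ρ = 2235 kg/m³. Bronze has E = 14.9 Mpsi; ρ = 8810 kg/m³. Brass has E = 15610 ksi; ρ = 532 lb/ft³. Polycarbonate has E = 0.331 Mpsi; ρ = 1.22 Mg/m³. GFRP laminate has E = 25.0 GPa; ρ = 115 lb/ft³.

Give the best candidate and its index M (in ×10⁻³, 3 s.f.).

After converting to SI:
  borosilicate glass: E = 64.81 GPa, ρ = 2235 kg/m³
  bronze: E = 102.7 GPa, ρ = 8810 kg/m³
  brass: E = 107.6 GPa, ρ = 8522 kg/m³
  polycarbonate: E = 2.282 GPa, ρ = 1220 kg/m³
  GFRP laminate: E = 25.00 GPa, ρ = 1842 kg/m³
  borosilicate glass: M = 3.60×10⁻³
  GFRP laminate: M = 2.71×10⁻³
  polycarbonate: M = 1.24×10⁻³
  brass: M = 1.22×10⁻³
  bronze: M = 1.15×10⁻³
Borosilicate glass ranks first.

borosilicate glass, M = 3.60×10⁻³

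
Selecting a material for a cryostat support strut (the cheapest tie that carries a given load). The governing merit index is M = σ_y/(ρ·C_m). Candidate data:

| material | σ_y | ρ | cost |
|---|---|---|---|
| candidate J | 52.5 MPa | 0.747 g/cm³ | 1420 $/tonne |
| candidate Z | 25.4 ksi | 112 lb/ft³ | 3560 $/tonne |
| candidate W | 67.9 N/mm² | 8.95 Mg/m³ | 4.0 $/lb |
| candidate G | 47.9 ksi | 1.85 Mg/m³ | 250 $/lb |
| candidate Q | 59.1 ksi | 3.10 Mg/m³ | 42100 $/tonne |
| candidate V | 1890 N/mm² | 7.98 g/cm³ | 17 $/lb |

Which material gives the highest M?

candidate J

Normalizing units and computing the index:
  candidate J: σ_y = 52.50 MPa, ρ = 747.0 kg/m³, cost = 1.420 $/kg
  candidate Z: σ_y = 175.1 MPa, ρ = 1794 kg/m³, cost = 3.560 $/kg
  candidate W: σ_y = 67.90 MPa, ρ = 8950 kg/m³, cost = 8.818 $/kg
  candidate G: σ_y = 330.3 MPa, ρ = 1850 kg/m³, cost = 551.1 $/kg
  candidate Q: σ_y = 407.5 MPa, ρ = 3100 kg/m³, cost = 42.10 $/kg
  candidate V: σ_y = 1890 MPa, ρ = 7980 kg/m³, cost = 37.48 $/kg
  candidate J: M = 49.5 kN·m per $
  candidate Z: M = 27.4 kN·m per $
  candidate V: M = 6.32 kN·m per $
  candidate Q: M = 3.12 kN·m per $
  candidate W: M = 0.860 kN·m per $
  candidate G: M = 0.324 kN·m per $
The maximum is for candidate J.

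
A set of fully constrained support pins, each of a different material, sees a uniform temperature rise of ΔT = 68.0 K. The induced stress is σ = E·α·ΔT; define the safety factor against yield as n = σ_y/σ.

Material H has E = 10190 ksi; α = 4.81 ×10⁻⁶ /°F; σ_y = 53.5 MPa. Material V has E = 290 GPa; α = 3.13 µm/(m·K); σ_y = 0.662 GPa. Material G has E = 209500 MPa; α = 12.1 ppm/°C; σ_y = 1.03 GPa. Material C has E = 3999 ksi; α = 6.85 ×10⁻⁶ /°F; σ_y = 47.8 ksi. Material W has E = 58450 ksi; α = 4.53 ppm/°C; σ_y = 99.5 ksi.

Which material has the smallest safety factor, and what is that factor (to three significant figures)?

material H, n = 1.29

In consistent units (E in GPa, α in ×10⁻⁶/K, σ_y in MPa):
  material H: E = 70.26, α = 8.66, σ_y = 53.50 → σ = 41.4 MPa, n = 1.29
  material V: E = 290.0, α = 3.13, σ_y = 662.0 → σ = 61.7 MPa, n = 10.7
  material G: E = 209.5, α = 12.1, σ_y = 1030 → σ = 172 MPa, n = 5.98
  material C: E = 27.57, α = 12.3, σ_y = 329.6 → σ = 23.1 MPa, n = 14.3
  material W: E = 403.0, α = 4.53, σ_y = 686.0 → σ = 124 MPa, n = 5.53
The minimum is material H at n = 1.29.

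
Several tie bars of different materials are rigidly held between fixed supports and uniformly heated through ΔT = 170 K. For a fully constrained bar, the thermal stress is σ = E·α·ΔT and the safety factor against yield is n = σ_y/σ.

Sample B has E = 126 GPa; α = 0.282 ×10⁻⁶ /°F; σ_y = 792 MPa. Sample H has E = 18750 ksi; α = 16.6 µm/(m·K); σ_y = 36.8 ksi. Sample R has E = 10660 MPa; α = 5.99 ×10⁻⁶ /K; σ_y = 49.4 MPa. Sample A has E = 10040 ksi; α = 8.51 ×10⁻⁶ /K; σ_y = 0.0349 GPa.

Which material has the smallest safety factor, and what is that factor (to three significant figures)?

Converting E to GPa, α to ×10⁻⁶/K, σ_y to MPa, then σ and n for each:
  sample B: E = 126.0, α = 0.508, σ_y = 792.0 → σ = 10.9 MPa, n = 72.8
  sample H: E = 129.3, α = 16.6, σ_y = 253.7 → σ = 365 MPa, n = 0.695
  sample R: E = 10.66, α = 5.99, σ_y = 49.40 → σ = 10.9 MPa, n = 4.55
  sample A: E = 69.22, α = 8.51, σ_y = 34.90 → σ = 100 MPa, n = 0.348
Sample A has the lowest safety factor, n = 0.348.

sample A, n = 0.348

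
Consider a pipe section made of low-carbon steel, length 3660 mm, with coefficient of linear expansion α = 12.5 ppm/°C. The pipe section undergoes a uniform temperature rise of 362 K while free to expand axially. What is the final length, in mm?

3676.6 mm

ΔL = α·L₀·ΔT = 12.5×10⁻⁶ × 3660 mm × 362.0 K = 16.6 mm.
L = L₀ + ΔL = 3660 + 16.6 = 3676.6 mm.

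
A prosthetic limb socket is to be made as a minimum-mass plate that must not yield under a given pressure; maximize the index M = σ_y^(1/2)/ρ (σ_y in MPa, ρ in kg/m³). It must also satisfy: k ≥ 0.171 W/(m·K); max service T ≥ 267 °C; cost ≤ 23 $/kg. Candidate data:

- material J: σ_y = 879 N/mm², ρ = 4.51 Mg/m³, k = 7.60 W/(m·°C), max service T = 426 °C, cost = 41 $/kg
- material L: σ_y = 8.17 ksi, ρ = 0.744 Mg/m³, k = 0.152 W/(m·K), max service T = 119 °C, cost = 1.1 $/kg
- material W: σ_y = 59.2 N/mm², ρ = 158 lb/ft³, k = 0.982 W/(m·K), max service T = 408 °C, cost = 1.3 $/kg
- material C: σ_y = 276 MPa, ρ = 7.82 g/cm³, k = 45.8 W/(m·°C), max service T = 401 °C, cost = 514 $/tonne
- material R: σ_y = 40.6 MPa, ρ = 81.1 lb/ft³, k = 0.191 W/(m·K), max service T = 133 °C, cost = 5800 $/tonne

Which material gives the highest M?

Screen on constraints: k ≥ 0.171 W/(m·K); max service T ≥ 267 °C; cost ≤ 23 $/kg. Survivors: material W, material C.
After converting to SI:
  material W: σ_y = 59.20 MPa, ρ = 2531 kg/m³
  material C: σ_y = 276.0 MPa, ρ = 7820 kg/m³
  material W: M = 3.04×10⁻³
  material C: M = 2.12×10⁻³
Material W ranks first.

material W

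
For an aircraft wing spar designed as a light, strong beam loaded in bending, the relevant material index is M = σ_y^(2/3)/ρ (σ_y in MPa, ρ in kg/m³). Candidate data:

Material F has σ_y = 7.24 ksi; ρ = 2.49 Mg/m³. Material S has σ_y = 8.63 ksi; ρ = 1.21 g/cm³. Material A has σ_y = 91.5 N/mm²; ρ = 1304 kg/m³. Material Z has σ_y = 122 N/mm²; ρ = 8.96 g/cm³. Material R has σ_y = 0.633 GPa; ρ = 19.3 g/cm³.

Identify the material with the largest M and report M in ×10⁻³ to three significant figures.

Putting every candidate on a common basis:
  material F: σ_y = 49.92 MPa, ρ = 2490 kg/m³
  material S: σ_y = 59.50 MPa, ρ = 1210 kg/m³
  material A: σ_y = 91.50 MPa, ρ = 1304 kg/m³
  material Z: σ_y = 122.0 MPa, ρ = 8960 kg/m³
  material R: σ_y = 633.0 MPa, ρ = 19300 kg/m³
  material A: M = 15.6×10⁻³
  material S: M = 12.6×10⁻³
  material F: M = 5.44×10⁻³
  material R: M = 3.82×10⁻³
  material Z: M = 2.75×10⁻³
Material A has the largest M.

material A, M = 15.6×10⁻³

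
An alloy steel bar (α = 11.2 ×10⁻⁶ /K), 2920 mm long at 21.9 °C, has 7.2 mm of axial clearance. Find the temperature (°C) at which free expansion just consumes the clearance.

242 °C

α·L₀·ΔT = 7.2 mm ⇒ ΔT = 7.2 / (11.2×10⁻⁶ × 2920.0) = 220.2 K.
T = 21.9 + 220.2 = 242.1 °C.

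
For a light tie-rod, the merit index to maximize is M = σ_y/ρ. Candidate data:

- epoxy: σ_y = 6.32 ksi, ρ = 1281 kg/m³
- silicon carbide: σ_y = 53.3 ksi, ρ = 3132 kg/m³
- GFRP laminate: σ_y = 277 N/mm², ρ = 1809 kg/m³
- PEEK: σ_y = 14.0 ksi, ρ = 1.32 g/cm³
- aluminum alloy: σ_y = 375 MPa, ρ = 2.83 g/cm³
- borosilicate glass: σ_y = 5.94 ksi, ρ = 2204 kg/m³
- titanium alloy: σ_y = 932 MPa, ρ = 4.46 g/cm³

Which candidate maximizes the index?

In SI units:
  epoxy: σ_y = 43.57 MPa, ρ = 1281 kg/m³
  silicon carbide: σ_y = 367.5 MPa, ρ = 3132 kg/m³
  GFRP laminate: σ_y = 277.0 MPa, ρ = 1809 kg/m³
  PEEK: σ_y = 96.53 MPa, ρ = 1320 kg/m³
  aluminum alloy: σ_y = 375.0 MPa, ρ = 2830 kg/m³
  borosilicate glass: σ_y = 40.95 MPa, ρ = 2204 kg/m³
  titanium alloy: σ_y = 932.0 MPa, ρ = 4460 kg/m³
  titanium alloy: M = 209 kN·m/kg
  GFRP laminate: M = 153 kN·m/kg
  aluminum alloy: M = 133 kN·m/kg
  silicon carbide: M = 117 kN·m/kg
  PEEK: M = 73.1 kN·m/kg
  epoxy: M = 34.0 kN·m/kg
  borosilicate glass: M = 18.6 kN·m/kg
The maximum is for titanium alloy.

titanium alloy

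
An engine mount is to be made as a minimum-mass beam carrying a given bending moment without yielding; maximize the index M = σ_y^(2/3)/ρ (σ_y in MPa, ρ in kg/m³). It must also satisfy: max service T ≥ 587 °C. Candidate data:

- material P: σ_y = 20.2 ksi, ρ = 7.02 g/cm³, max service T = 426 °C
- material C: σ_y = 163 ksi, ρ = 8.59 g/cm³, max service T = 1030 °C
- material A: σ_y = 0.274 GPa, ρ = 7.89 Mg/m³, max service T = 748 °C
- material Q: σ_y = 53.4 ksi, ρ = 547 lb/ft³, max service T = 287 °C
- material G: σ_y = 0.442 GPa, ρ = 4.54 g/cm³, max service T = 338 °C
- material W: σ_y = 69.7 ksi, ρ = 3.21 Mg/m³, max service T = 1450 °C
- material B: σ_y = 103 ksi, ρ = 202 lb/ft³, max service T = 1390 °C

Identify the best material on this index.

material B

Screen on constraints: max service T ≥ 587 °C. Survivors: material C, material A, material W, material B.
In SI units:
  material C: σ_y = 1124 MPa, ρ = 8590 kg/m³
  material A: σ_y = 274.0 MPa, ρ = 7890 kg/m³
  material W: σ_y = 480.6 MPa, ρ = 3210 kg/m³
  material B: σ_y = 710.2 MPa, ρ = 3236 kg/m³
  material B: M = 24.6×10⁻³
  material W: M = 19.1×10⁻³
  material C: M = 12.6×10⁻³
  material A: M = 5.35×10⁻³
Material B has the largest M.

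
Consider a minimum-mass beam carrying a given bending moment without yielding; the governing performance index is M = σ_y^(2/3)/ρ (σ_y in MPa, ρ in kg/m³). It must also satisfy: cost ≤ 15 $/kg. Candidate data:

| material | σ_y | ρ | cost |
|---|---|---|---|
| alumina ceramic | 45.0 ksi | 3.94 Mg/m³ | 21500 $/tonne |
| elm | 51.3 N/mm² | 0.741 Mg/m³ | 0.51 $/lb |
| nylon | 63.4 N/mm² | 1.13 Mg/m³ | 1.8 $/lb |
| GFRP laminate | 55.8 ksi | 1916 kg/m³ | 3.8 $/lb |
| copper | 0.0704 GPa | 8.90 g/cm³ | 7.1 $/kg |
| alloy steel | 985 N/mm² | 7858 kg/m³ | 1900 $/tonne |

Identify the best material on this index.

Screen on constraints: cost ≤ 15 $/kg. Survivors: elm, nylon, GFRP laminate, copper, alloy steel.
Putting every candidate on a common basis:
  elm: σ_y = 51.30 MPa, ρ = 741.0 kg/m³
  nylon: σ_y = 63.40 MPa, ρ = 1130 kg/m³
  GFRP laminate: σ_y = 384.7 MPa, ρ = 1916 kg/m³
  copper: σ_y = 70.40 MPa, ρ = 8900 kg/m³
  alloy steel: σ_y = 985.0 MPa, ρ = 7858 kg/m³
  GFRP laminate: M = 27.6×10⁻³
  elm: M = 18.6×10⁻³
  nylon: M = 14.1×10⁻³
  alloy steel: M = 12.6×10⁻³
  copper: M = 1.92×10⁻³
GFRP laminate ranks first.

GFRP laminate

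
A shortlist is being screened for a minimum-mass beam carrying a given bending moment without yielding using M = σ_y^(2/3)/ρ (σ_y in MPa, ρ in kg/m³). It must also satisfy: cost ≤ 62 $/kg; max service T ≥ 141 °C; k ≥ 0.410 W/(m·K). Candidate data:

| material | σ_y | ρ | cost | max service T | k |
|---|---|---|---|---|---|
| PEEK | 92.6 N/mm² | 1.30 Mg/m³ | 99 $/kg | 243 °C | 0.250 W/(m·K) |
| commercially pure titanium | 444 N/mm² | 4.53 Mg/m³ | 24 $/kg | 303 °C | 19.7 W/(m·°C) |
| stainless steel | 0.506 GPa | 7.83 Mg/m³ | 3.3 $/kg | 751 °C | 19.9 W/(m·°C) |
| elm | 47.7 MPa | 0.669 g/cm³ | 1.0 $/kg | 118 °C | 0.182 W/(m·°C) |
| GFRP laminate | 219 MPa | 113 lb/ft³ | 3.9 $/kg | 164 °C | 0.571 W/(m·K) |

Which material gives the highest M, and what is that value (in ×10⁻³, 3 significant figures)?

GFRP laminate, M = 20.1×10⁻³

Screen on constraints: cost ≤ 62 $/kg; max service T ≥ 141 °C; k ≥ 0.410 W/(m·K). Survivors: commercially pure titanium, stainless steel, GFRP laminate.
Normalizing units and computing the index:
  commercially pure titanium: σ_y = 444.0 MPa, ρ = 4530 kg/m³
  stainless steel: σ_y = 506.0 MPa, ρ = 7830 kg/m³
  GFRP laminate: σ_y = 219.0 MPa, ρ = 1810 kg/m³
  GFRP laminate: M = 20.1×10⁻³
  commercially pure titanium: M = 12.8×10⁻³
  stainless steel: M = 8.11×10⁻³
The maximum is for GFRP laminate.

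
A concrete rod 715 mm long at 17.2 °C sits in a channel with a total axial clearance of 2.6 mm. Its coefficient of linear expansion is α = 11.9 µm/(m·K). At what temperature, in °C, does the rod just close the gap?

α·L₀·ΔT = 2.6 mm ⇒ ΔT = 2.6 / (11.9×10⁻⁶ × 715.0) = 305.6 K.
T = 17.2 + 305.6 = 322.8 °C.

323 °C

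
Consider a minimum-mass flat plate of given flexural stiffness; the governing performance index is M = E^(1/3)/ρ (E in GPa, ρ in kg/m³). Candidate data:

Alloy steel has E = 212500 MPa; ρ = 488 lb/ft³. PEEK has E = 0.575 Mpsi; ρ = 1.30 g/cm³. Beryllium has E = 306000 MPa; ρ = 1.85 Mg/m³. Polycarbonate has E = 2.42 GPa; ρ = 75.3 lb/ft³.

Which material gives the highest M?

Putting every candidate on a common basis:
  alloy steel: E = 212.5 GPa, ρ = 7817 kg/m³
  PEEK: E = 3.964 GPa, ρ = 1300 kg/m³
  beryllium: E = 306.0 GPa, ρ = 1850 kg/m³
  polycarbonate: E = 2.420 GPa, ρ = 1206 kg/m³
  beryllium: M = 3.64×10⁻³
  PEEK: M = 1.22×10⁻³
  polycarbonate: M = 1.11×10⁻³
  alloy steel: M = 0.763×10⁻³
Highest index: beryllium.

beryllium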